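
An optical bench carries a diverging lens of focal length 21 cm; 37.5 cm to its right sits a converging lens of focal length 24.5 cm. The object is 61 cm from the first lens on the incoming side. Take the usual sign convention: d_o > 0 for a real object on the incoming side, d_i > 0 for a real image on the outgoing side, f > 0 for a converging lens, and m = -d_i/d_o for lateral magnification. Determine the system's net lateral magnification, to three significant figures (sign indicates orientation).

Lens 1: 1/d_i1 = 1/f_1 - 1/d_o1 = 1/(-21) - 1/61 = -0.06401 cm^-1, so d_i1 = -15.622 cm.
m_1 = -(-15.622)/61 = 0.2561.
With d_i1 < 0 the first image is virtual and lies on the object side; the object distance for lens 2 is d_o2 = 37.5 - (-15.622) = 53.122 cm.
Lens 2: 1/d_i2 = 1/f_2 - 1/d_o2 = 1/24.5 - 1/(53.122) = 0.02199 cm^-1, so d_i2 = 45.472 cm.
m_2 = -(45.472)/(53.122) = -0.8560.
The system's lateral magnification is m_1 m_2 = (0.2561)(-0.8560) = -0.2192.

-0.219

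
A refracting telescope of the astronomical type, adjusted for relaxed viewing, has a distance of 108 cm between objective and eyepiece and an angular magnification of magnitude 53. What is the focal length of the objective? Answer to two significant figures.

In normal adjustment the tube length equals f_obj + f_eye and |M| = f_obj/f_eye.
So f_obj = 53 f_eye and 53 f_eye + f_eye = 108 cm, giving f_eye = 108/54 = 2.000 cm and f_obj = 106.000 cm.

110 cm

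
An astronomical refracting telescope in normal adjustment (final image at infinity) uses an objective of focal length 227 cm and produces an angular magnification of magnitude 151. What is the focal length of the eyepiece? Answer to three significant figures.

|M| = f_obj/f_eye, so f_eye = f_obj/|M| = 227/151.0 = 1.503 cm.

1.50 cm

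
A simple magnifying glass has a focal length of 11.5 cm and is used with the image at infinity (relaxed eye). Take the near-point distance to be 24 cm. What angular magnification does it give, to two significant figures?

M = D/f = 24/11.5 = 2.087.

2.1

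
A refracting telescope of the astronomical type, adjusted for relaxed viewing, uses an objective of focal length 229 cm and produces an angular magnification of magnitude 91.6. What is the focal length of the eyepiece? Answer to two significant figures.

2.5 cm

|M| = f_obj/f_eye, so f_eye = f_obj/|M| = 229/91.6 = 2.500 cm.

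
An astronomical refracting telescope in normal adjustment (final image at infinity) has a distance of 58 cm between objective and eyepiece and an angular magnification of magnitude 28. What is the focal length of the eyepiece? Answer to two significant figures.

In normal adjustment the tube length equals f_obj + f_eye and |M| = f_obj/f_eye.
So f_obj = 28 f_eye and 28 f_eye + f_eye = 58 cm, giving f_eye = 58/29 = 2.000 cm and f_obj = 56.000 cm.

2.0 cm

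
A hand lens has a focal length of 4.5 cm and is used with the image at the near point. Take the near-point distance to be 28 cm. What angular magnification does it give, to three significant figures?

7.22

M = 1 + D/f = 1 + 28/4.5 = 7.222.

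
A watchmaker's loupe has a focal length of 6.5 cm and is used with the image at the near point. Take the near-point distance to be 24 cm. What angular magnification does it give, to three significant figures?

M = 1 + D/f = 1 + 24/6.5 = 4.692.

4.69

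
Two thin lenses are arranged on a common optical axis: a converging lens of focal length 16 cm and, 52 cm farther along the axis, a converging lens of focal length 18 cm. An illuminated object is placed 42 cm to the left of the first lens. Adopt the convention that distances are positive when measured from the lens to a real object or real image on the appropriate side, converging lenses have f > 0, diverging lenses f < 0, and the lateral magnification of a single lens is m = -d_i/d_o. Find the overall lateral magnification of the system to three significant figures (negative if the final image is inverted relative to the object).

1.36

Applying the thin-lens equation to the first lens, 1/16 = 1/42 + 1/d_i1, which gives d_i1 = 25.846 cm.
Its lateral magnification is m_1 = -d_i1/d_o1 = -(25.846)/42 = -0.6154.
That image sits 26.154 cm in front of the second lens, so d_o2 = 26.154 cm.
Applying the thin-lens equation again with f_2 = 18 cm and d_o2 = 26.154 cm gives d_i2 = 57.736 cm.
m_2 = -(57.736)/(26.154) = -2.2075.
The system's lateral magnification is m_1 m_2 = (-0.6154)(-2.2075) = 1.3585.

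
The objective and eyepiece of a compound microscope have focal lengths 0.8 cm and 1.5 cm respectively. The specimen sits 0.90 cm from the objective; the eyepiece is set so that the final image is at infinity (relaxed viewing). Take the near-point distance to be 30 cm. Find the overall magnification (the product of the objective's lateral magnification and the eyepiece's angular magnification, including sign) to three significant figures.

-160

Objective: 1/d_i = 1/f_obj - 1/d_o = 1/0.8 - 1/0.90 = 0.13889 cm^-1, so d_i = 7.200 cm.
m_obj = -d_i/d_o = -7.200/0.90 = -8.000.
Eyepiece angular magnification (image at infinity): M_eye = D/f_e = 30/1.5 = 20.000.
Overall M = m_obj x M_eye = (-8.000)(20.000) = -160.00.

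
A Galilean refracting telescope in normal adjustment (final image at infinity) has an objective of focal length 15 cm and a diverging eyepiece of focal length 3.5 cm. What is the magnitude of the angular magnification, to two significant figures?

4.3

|M| = f_obj/|f_eye| = 15/3.5 = 4.286.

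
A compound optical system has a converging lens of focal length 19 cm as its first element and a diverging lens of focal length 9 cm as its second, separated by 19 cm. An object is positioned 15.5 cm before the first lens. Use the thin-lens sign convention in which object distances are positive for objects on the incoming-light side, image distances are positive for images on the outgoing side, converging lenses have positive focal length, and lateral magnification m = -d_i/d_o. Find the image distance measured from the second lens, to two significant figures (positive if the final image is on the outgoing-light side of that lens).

Lens 1: 1/d_i1 = 1/f_1 - 1/d_o1 = 1/19 - 1/15.5 = -0.01188 cm^-1, so d_i1 = -84.143 cm.
The intermediate image is virtual, 84.143 cm to the left of lens 1, so d_o2 = L - d_i1 = 19 - (-84.143) = 103.143 cm.
Lens 2: 1/d_i2 = 1/f_2 - 1/d_o2 = 1/(-9) - 1/(103.143) = -0.12081 cm^-1, so d_i2 = -8.278 cm.

-8.3 cm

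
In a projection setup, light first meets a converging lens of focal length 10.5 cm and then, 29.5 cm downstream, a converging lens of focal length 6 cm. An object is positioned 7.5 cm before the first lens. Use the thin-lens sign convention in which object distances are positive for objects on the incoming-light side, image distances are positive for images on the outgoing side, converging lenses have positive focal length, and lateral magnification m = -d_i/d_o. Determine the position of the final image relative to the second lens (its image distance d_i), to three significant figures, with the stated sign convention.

Applying the thin-lens equation to the first lens, 1/10.5 = 1/7.5 + 1/d_i1, which gives d_i1 = -26.250 cm.
With d_i1 < 0 the first image is virtual and lies on the object side; the object distance for lens 2 is d_o2 = 29.5 - (-26.250) = 55.750 cm.
Applying the thin-lens equation again with f_2 = 6 cm and d_o2 = 55.750 cm gives d_i2 = 6.724 cm.

6.72 cm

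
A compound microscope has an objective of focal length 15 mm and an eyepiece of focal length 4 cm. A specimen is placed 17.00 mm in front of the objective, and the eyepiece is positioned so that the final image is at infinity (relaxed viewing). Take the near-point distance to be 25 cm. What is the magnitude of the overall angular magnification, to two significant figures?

Convert to cm: f_obj = 15 mm = 1.5 cm; d_o = 17.00 mm = 1.70 cm.
Objective: 1/d_i = 1/f_obj - 1/d_o = 1/1.5 - 1/1.70 = 0.07843 cm^-1, so d_i = 12.750 cm.
m_obj = -d_i/d_o = -12.750/1.70 = -7.500.
Eyepiece angular magnification (image at infinity): M_eye = D/f_e = 25/4 = 6.250.
Overall M = m_obj x M_eye = (-7.500)(6.250) = -46.88.
|M| = 46.88.

47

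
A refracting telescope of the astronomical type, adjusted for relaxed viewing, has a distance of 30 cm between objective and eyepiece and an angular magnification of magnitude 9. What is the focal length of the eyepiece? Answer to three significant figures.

3.00 cm

In normal adjustment the tube length equals f_obj + f_eye and |M| = f_obj/f_eye.
So f_obj = 9 f_eye and 9 f_eye + f_eye = 30 cm, giving f_eye = 30/10 = 3.000 cm and f_obj = 27.000 cm.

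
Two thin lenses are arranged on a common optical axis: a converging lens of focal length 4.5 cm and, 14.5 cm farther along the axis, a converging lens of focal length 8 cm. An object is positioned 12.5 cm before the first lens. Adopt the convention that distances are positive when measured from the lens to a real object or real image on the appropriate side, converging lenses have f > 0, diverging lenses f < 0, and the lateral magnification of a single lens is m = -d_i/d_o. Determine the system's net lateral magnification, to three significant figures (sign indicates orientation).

-8.47

Applying the thin-lens equation to the first lens, 1/4.5 = 1/12.5 + 1/d_i1, which gives d_i1 = 7.031 cm.
Its lateral magnification is m_1 = -d_i1/d_o1 = -(7.031)/12.5 = -0.5625.
That image sits 7.469 cm in front of the second lens, so d_o2 = 7.469 cm.
Applying the thin-lens equation again with f_2 = 8 cm and d_o2 = 7.469 cm gives d_i2 = -112.471 cm.
m_2 = -(-112.471)/(7.469) = 15.0588.
Overall magnification: m = m_1 m_2 = -8.4706.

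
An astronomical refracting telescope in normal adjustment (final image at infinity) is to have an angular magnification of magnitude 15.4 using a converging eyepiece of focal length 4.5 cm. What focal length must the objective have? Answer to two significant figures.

69 cm

|M| = f_obj/|f_eye|, so f_obj = |M| x |f_eye| = 15.4 x 4.5 = 69.300 cm.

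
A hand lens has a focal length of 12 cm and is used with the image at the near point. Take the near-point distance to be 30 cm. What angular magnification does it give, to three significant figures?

3.50

M = 1 + D/f = 1 + 30/12 = 3.500.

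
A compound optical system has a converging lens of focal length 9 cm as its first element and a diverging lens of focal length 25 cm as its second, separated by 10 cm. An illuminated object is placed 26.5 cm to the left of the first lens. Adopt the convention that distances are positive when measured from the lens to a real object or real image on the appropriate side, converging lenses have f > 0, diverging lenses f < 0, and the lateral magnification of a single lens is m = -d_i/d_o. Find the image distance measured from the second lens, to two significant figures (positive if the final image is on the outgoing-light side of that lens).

Applying the thin-lens equation to the first lens, 1/9 = 1/26.5 + 1/d_i1, which gives d_i1 = 13.629 cm.
Since 13.629 cm > 10 cm, the first image lies past the second lens and serves as a virtual object: d_o2 = L - d_i1 = -3.629 cm.
Applying the thin-lens equation again with f_2 = -25 cm and d_o2 = -3.629 cm gives d_i2 = 4.245 cm.

4.2 cm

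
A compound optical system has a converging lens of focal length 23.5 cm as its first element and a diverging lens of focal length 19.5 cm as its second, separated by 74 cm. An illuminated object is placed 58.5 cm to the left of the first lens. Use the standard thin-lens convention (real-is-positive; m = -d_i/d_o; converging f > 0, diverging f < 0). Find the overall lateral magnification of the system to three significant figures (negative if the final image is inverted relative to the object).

-0.241

Lens 1: 1/d_i1 = 1/f_1 - 1/d_o1 = 1/23.5 - 1/58.5 = 0.02546 cm^-1, so d_i1 = 39.279 cm.
m_1 = -(39.279)/58.5 = -0.6714.
The intermediate image is 39.279 cm to the right of lens 1, so d_o2 = L - d_i1 = 74 - 39.279 = 34.721 cm.
Lens 2: 1/d_i2 = 1/f_2 - 1/d_o2 = 1/(-19.5) - 1/(34.721) = -0.08008 cm^-1, so d_i2 = -12.487 cm.
m_2 = -(-12.487)/(34.721) = 0.3596.
Total m = m_1 x m_2 = (-0.6714)(0.3596) = -0.2415.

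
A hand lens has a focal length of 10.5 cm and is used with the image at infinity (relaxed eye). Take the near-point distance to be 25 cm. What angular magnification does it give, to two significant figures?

M = D/f = 25/10.5 = 2.381.

2.4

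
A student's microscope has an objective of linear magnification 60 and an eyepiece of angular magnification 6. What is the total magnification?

The overall magnification of a compound microscope is the product of the objective and eyepiece magnifications:
M = M_obj x M_eye = 60 x 6 = 360.

360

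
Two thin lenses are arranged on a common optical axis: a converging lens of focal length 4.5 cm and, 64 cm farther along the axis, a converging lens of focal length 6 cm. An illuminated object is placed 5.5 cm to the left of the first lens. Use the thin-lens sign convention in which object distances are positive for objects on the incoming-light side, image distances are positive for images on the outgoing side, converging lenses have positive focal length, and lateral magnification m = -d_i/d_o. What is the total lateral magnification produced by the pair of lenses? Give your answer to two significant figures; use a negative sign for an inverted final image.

0.81

Lens 1: 1/d_i1 = 1/f_1 - 1/d_o1 = 1/4.5 - 1/5.5 = 0.04040 cm^-1, so d_i1 = 24.750 cm.
m_1 = -(24.750)/5.5 = -4.5000.
Object distance for lens 2: d_o2 = 64 - 24.750 = 39.250 cm.
Lens 2: 1/d_i2 = 1/f_2 - 1/d_o2 = 1/6 - 1/(39.250) = 0.14119 cm^-1, so d_i2 = 7.083 cm.
m_2 = -(7.083)/(39.250) = -0.1805.
The system's lateral magnification is m_1 m_2 = (-4.5000)(-0.1805) = 0.8120.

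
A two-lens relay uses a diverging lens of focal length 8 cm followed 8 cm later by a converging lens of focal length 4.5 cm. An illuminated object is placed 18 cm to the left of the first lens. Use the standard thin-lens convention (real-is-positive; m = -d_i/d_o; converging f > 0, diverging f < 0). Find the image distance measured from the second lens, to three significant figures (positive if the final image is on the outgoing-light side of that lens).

6.74 cm

Applying the thin-lens equation to the first lens, 1/(-8) = 1/18 + 1/d_i1, which gives d_i1 = -5.538 cm.
With d_i1 < 0 the first image is virtual and lies on the object side; the object distance for lens 2 is d_o2 = 8 - (-5.538) = 13.538 cm.
Applying the thin-lens equation again with f_2 = 4.5 cm and d_o2 = 13.538 cm gives d_i2 = 6.740 cm.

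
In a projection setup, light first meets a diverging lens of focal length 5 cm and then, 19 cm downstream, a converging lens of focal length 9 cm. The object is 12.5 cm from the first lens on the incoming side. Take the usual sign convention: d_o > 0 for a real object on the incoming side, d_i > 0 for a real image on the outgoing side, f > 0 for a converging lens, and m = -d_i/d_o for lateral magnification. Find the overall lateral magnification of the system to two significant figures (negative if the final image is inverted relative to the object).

Lens 1: 1/d_i1 = 1/f_1 - 1/d_o1 = 1/(-5) - 1/12.5 = -0.28000 cm^-1, so d_i1 = -3.571 cm.
m_1 = -(-3.571)/12.5 = 0.2857.
The intermediate image is virtual, 3.571 cm to the left of lens 1, so d_o2 = L - d_i1 = 19 - (-3.571) = 22.571 cm.
Lens 2: 1/d_i2 = 1/f_2 - 1/d_o2 = 1/9 - 1/(22.571) = 0.06681 cm^-1, so d_i2 = 14.968 cm.
m_2 = -(14.968)/(22.571) = -0.6632.
The system's lateral magnification is m_1 m_2 = (0.2857)(-0.6632) = -0.1895.

-0.19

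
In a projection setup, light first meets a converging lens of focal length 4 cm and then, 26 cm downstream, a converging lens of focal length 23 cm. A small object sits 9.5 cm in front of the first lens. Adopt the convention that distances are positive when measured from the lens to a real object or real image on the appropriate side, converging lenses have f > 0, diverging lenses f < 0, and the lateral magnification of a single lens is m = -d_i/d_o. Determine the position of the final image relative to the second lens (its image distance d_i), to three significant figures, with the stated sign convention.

-112 cm

First lens: d_i1 = 1/(1/4 - 1/9.5) = 6.909 cm.
The intermediate image is 6.909 cm to the right of lens 1, so d_o2 = L - d_i1 = 26 - 6.909 = 19.091 cm.
Second lens: d_i2 = 1/(1/23 - 1/(19.091)) = -112.326 cm.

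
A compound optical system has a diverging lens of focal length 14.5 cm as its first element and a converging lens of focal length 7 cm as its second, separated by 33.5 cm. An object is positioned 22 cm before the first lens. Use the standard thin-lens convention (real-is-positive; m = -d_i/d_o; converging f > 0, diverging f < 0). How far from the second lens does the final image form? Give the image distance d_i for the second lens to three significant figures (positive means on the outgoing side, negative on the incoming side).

First lens: d_i1 = 1/(1/(-14.5) - 1/22) = -8.740 cm.
With d_i1 < 0 the first image is virtual and lies on the object side; the object distance for lens 2 is d_o2 = 33.5 - (-8.740) = 42.240 cm.
Second lens: d_i2 = 1/(1/7 - 1/(42.240)) = 8.390 cm.

8.39 cm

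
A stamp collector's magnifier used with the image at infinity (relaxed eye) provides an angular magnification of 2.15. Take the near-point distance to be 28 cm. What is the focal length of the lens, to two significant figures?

13 cm

For the image at infinity, M = D/f.
f = D/M = 28/2.15 = 13.023 cm.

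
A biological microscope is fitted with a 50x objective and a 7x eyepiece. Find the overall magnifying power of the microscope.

350

The overall magnification of a compound microscope is the product of the objective and eyepiece magnifications:
M = M_obj x M_eye = 50 x 7 = 350.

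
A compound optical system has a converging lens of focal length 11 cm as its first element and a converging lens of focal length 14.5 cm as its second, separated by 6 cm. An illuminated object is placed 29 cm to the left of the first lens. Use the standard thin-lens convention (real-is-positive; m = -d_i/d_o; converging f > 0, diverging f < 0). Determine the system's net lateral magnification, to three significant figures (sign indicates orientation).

-0.338

First lens: d_i1 = 1/(1/11 - 1/29) = 17.722 cm.
m_1 = -(17.722)/29 = -0.6111.
This image would form 17.722 cm past lens 1, i.e. 11.722 cm beyond lens 2, so it is a virtual object for lens 2: d_o2 = 6 - 17.722 = -11.722 cm.
Second lens: d_i2 = 1/(1/14.5 - 1/(-11.722)) = 6.482 cm.
m_2 = -(6.482)/(-11.722) = 0.5530.
Overall magnification: m = m_1 m_2 = -0.3379.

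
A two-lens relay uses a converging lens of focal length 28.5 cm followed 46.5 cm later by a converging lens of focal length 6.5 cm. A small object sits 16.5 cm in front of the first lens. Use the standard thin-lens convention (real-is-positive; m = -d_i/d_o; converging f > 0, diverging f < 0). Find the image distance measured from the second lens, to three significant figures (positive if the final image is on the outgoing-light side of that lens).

Lens 1: 1/d_i1 = 1/f_1 - 1/d_o1 = 1/28.5 - 1/16.5 = -0.02552 cm^-1, so d_i1 = -39.187 cm.
The intermediate image is virtual, 39.187 cm to the left of lens 1, so d_o2 = L - d_i1 = 46.5 - (-39.187) = 85.688 cm.
Lens 2: 1/d_i2 = 1/f_2 - 1/d_o2 = 1/6.5 - 1/(85.688) = 0.14218 cm^-1, so d_i2 = 7.034 cm.

7.03 cm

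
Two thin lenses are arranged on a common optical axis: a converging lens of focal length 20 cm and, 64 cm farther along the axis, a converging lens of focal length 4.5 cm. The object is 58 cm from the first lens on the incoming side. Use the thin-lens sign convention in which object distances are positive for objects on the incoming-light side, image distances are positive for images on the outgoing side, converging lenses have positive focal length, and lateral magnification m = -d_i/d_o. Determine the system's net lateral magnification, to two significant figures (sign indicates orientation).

0.082

Lens 1: 1/d_i1 = 1/f_1 - 1/d_o1 = 1/20 - 1/58 = 0.03276 cm^-1, so d_i1 = 30.526 cm.
m_1 = -(30.526)/58 = -0.5263.
That image sits 33.474 cm in front of the second lens, so d_o2 = 33.474 cm.
Lens 2: 1/d_i2 = 1/f_2 - 1/d_o2 = 1/4.5 - 1/(33.474) = 0.19235 cm^-1, so d_i2 = 5.199 cm.
m_2 = -(5.199)/(33.474) = -0.1553.
Overall magnification: m = m_1 m_2 = 0.0817.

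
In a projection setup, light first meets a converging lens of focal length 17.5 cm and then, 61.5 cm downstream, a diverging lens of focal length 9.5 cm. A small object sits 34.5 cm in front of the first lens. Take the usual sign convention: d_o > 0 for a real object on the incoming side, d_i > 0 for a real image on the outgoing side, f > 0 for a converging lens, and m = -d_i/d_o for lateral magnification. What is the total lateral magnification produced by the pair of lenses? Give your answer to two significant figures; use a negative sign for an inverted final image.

-0.28

Applying the thin-lens equation to the first lens, 1/17.5 = 1/34.5 + 1/d_i1, which gives d_i1 = 35.515 cm.
Its lateral magnification is m_1 = -d_i1/d_o1 = -(35.515)/34.5 = -1.0294.
The intermediate image is 35.515 cm to the right of lens 1, so d_o2 = L - d_i1 = 61.5 - 35.515 = 25.985 cm.
Applying the thin-lens equation again with f_2 = -9.5 cm and d_o2 = 25.985 cm gives d_i2 = -6.957 cm.
m_2 = -(-6.957)/(25.985) = 0.2677.
Total m = m_1 x m_2 = (-1.0294)(0.2677) = -0.2756.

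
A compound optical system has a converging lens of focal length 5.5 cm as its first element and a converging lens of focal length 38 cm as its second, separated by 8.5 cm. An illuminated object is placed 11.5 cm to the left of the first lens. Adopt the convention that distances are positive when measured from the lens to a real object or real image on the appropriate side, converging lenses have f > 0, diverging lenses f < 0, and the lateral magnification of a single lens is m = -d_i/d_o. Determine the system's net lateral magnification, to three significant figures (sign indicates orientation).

Applying the thin-lens equation to the first lens, 1/5.5 = 1/11.5 + 1/d_i1, which gives d_i1 = 10.542 cm.
Its lateral magnification is m_1 = -d_i1/d_o1 = -(10.542)/11.5 = -0.9167.
Since 10.542 cm > 8.5 cm, the first image lies past the second lens and serves as a virtual object: d_o2 = L - d_i1 = -2.042 cm.
Applying the thin-lens equation again with f_2 = 38 cm and d_o2 = -2.042 cm gives d_i2 = 1.938 cm.
m_2 = -(1.938)/(-2.042) = 0.9490.
Total m = m_1 x m_2 = (-0.9167)(0.9490) = -0.8699.

-0.870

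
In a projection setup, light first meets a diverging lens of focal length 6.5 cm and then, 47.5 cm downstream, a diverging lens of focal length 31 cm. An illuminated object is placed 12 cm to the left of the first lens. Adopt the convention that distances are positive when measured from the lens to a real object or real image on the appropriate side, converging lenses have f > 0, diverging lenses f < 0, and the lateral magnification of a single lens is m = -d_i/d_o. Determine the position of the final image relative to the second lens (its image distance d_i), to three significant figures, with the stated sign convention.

-19.4 cm

Applying the thin-lens equation to the first lens, 1/(-6.5) = 1/12 + 1/d_i1, which gives d_i1 = -4.216 cm.
With d_i1 < 0 the first image is virtual and lies on the object side; the object distance for lens 2 is d_o2 = 47.5 - (-4.216) = 51.716 cm.
Applying the thin-lens equation again with f_2 = -31 cm and d_o2 = 51.716 cm gives d_i2 = -19.382 cm.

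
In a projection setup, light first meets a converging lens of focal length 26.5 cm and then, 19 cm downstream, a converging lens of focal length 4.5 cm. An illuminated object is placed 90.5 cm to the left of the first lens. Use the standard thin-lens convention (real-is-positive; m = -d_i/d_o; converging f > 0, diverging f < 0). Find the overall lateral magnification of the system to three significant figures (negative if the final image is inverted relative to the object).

First lens: d_i1 = 1/(1/26.5 - 1/90.5) = 37.473 cm.
m_1 = -(37.473)/90.5 = -0.4141.
This image would form 37.473 cm past lens 1, i.e. 18.473 cm beyond lens 2, so it is a virtual object for lens 2: d_o2 = 19 - 37.473 = -18.473 cm.
Second lens: d_i2 = 1/(1/4.5 - 1/(-18.473)) = 3.619 cm.
m_2 = -(3.619)/(-18.473) = 0.1959.
Total m = m_1 x m_2 = (-0.4141)(0.1959) = -0.0811.

-0.0811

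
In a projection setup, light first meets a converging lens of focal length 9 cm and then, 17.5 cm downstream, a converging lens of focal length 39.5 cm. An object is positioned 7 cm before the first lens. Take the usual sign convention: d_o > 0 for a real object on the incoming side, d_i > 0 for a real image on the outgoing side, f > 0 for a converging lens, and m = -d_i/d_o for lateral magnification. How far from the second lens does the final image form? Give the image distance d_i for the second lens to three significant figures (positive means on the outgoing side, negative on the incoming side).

Lens 1: 1/d_i1 = 1/f_1 - 1/d_o1 = 1/9 - 1/7 = -0.03175 cm^-1, so d_i1 = -31.500 cm.
The intermediate image is virtual, 31.500 cm to the left of lens 1, so d_o2 = L - d_i1 = 17.5 - (-31.500) = 49.000 cm.
Lens 2: 1/d_i2 = 1/f_2 - 1/d_o2 = 1/39.5 - 1/(49.000) = 0.00491 cm^-1, so d_i2 = 203.737 cm.

204 cm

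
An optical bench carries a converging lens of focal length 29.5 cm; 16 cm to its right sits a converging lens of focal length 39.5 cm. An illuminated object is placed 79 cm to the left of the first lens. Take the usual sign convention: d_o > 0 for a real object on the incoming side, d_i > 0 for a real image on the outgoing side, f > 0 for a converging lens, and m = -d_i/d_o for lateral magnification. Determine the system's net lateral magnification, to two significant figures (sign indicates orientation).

-0.33

Applying the thin-lens equation to the first lens, 1/29.5 = 1/79 + 1/d_i1, which gives d_i1 = 47.081 cm.
Its lateral magnification is m_1 = -d_i1/d_o1 = -(47.081)/79 = -0.5960.
This image would form 47.081 cm past lens 1, i.e. 31.081 cm beyond lens 2, so it is a virtual object for lens 2: d_o2 = 16 - 47.081 = -31.081 cm.
Applying the thin-lens equation again with f_2 = 39.5 cm and d_o2 = -31.081 cm gives d_i2 = 17.394 cm.
m_2 = -(17.394)/(-31.081) = 0.5596.
Total m = m_1 x m_2 = (-0.5960)(0.5596) = -0.3335.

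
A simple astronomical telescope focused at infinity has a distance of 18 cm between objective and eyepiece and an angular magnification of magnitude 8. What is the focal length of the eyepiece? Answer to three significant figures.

In normal adjustment the tube length equals f_obj + f_eye and |M| = f_obj/f_eye.
So f_obj = 8 f_eye and 8 f_eye + f_eye = 18 cm, giving f_eye = 18/9 = 2.000 cm and f_obj = 16.000 cm.

2.00 cm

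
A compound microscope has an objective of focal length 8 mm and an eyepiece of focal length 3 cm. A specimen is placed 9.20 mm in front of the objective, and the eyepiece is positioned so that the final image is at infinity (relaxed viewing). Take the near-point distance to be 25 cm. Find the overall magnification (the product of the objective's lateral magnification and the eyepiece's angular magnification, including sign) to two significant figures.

Convert to cm: f_obj = 8 mm = 0.8 cm; d_o = 9.20 mm = 0.92 cm.
Objective: 1/d_i = 1/f_obj - 1/d_o = 1/0.8 - 1/0.92 = 0.16304 cm^-1, so d_i = 6.133 cm.
m_obj = -d_i/d_o = -6.133/0.92 = -6.667.
Eyepiece angular magnification (image at infinity): M_eye = D/f_e = 25/3 = 8.333.
Overall M = m_obj x M_eye = (-6.667)(8.333) = -55.56.

-56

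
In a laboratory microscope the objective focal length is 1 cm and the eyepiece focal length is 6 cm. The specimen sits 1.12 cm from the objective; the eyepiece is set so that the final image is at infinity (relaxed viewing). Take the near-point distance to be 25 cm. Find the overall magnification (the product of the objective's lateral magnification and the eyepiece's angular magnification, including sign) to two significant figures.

Objective: 1/d_i = 1/f_obj - 1/d_o = 1/1 - 1/1.12 = 0.10714 cm^-1, so d_i = 9.333 cm.
m_obj = -d_i/d_o = -9.333/1.12 = -8.333.
Eyepiece angular magnification (image at infinity): M_eye = D/f_e = 25/6 = 4.167.
Overall M = m_obj x M_eye = (-8.333)(4.167) = -34.72.

-35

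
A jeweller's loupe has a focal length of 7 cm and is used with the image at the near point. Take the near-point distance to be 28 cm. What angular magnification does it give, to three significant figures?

5.00

M = 1 + D/f = 1 + 28/7 = 5.000.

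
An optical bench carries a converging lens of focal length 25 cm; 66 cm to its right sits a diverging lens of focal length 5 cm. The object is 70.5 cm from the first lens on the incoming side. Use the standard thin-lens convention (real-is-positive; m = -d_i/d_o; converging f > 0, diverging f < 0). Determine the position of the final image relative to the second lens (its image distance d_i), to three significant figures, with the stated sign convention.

Lens 1: 1/d_i1 = 1/f_1 - 1/d_o1 = 1/25 - 1/70.5 = 0.02582 cm^-1, so d_i1 = 38.736 cm.
That image sits 27.264 cm in front of the second lens, so d_o2 = 27.264 cm.
Lens 2: 1/d_i2 = 1/f_2 - 1/d_o2 = 1/(-5) - 1/(27.264) = -0.23668 cm^-1, so d_i2 = -4.225 cm.

-4.23 cm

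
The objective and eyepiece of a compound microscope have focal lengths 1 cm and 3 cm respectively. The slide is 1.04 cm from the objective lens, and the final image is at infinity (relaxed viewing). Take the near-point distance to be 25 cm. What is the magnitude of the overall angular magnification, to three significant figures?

Objective: 1/d_i = 1/f_obj - 1/d_o = 1/1 - 1/1.04 = 0.03846 cm^-1, so d_i = 26.000 cm.
m_obj = -d_i/d_o = -26.000/1.04 = -25.000.
Eyepiece angular magnification (image at infinity): M_eye = D/f_e = 25/3 = 8.333.
Overall M = m_obj x M_eye = (-25.000)(8.333) = -208.33.
|M| = 208.33.

208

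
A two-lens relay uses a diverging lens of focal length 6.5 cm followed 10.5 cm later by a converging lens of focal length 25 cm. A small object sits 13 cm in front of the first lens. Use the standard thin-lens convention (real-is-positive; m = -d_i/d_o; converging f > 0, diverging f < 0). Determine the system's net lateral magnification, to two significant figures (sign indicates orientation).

0.82

Applying the thin-lens equation to the first lens, 1/(-6.5) = 1/13 + 1/d_i1, which gives d_i1 = -4.333 cm.
Its lateral magnification is m_1 = -d_i1/d_o1 = -(-4.333)/13 = 0.3333.
With d_i1 < 0 the first image is virtual and lies on the object side; the object distance for lens 2 is d_o2 = 10.5 - (-4.333) = 14.833 cm.
Applying the thin-lens equation again with f_2 = 25 cm and d_o2 = 14.833 cm gives d_i2 = -36.475 cm.
m_2 = -(-36.475)/(14.833) = 2.4590.
The system's lateral magnification is m_1 m_2 = (0.3333)(2.4590) = 0.8197.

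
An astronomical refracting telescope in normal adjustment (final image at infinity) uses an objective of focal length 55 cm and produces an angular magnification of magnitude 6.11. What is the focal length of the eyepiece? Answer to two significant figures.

|M| = f_obj/f_eye, so f_eye = f_obj/|M| = 55/6.11 = 9.002 cm.

9.0 cm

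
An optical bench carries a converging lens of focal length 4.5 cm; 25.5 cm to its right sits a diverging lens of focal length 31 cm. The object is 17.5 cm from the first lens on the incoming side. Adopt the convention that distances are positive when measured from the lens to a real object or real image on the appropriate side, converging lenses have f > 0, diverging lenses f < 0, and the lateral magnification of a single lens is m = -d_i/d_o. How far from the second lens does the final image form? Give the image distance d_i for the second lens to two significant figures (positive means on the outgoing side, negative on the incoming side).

First lens: d_i1 = 1/(1/4.5 - 1/17.5) = 6.058 cm.
The intermediate image is 6.058 cm to the right of lens 1, so d_o2 = L - d_i1 = 25.5 - 6.058 = 19.442 cm.
Second lens: d_i2 = 1/(1/(-31) - 1/(19.442)) = -11.949 cm.

-12 cm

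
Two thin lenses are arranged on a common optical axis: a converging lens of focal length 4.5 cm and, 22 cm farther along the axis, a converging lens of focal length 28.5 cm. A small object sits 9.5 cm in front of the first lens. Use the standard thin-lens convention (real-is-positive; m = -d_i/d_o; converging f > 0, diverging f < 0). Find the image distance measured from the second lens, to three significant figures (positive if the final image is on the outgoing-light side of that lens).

-25.5 cm

First lens: d_i1 = 1/(1/4.5 - 1/9.5) = 8.550 cm.
The intermediate image is 8.550 cm to the right of lens 1, so d_o2 = L - d_i1 = 22 - 8.550 = 13.450 cm.
Second lens: d_i2 = 1/(1/28.5 - 1/(13.450)) = -25.470 cm.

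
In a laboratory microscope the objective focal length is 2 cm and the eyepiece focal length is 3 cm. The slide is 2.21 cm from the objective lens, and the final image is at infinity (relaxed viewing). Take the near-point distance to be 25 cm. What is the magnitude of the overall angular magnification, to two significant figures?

Objective: 1/d_i = 1/f_obj - 1/d_o = 1/2 - 1/2.21 = 0.04751 cm^-1, so d_i = 21.048 cm.
m_obj = -d_i/d_o = -21.048/2.21 = -9.524.
Eyepiece angular magnification (image at infinity): M_eye = D/f_e = 25/3 = 8.333.
Overall M = m_obj x M_eye = (-9.524)(8.333) = -79.37.
|M| = 79.37.

79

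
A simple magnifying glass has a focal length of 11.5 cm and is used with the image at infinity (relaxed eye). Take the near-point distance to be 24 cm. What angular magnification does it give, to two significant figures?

M = D/f = 24/11.5 = 2.087.

2.1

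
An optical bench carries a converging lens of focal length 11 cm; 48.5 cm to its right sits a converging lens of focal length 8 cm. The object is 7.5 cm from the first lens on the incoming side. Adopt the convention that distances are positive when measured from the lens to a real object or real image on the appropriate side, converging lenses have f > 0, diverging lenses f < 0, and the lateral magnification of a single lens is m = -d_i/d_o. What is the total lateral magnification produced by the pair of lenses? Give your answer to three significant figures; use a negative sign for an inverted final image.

-0.392

Applying the thin-lens equation to the first lens, 1/11 = 1/7.5 + 1/d_i1, which gives d_i1 = -23.571 cm.
Its lateral magnification is m_1 = -d_i1/d_o1 = -(-23.571)/7.5 = 3.1429.
The intermediate image is virtual, 23.571 cm to the left of lens 1, so d_o2 = L - d_i1 = 48.5 - (-23.571) = 72.071 cm.
Applying the thin-lens equation again with f_2 = 8 cm and d_o2 = 72.071 cm gives d_i2 = 8.999 cm.
m_2 = -(8.999)/(72.071) = -0.1249.
Overall magnification: m = m_1 m_2 = -0.3924.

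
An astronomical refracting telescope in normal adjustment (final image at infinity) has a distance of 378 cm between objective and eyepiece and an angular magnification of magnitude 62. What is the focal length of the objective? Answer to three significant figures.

In normal adjustment the tube length equals f_obj + f_eye and |M| = f_obj/f_eye.
So f_obj = 62 f_eye and 62 f_eye + f_eye = 378 cm, giving f_eye = 378/63 = 6.000 cm and f_obj = 372.000 cm.

372 cm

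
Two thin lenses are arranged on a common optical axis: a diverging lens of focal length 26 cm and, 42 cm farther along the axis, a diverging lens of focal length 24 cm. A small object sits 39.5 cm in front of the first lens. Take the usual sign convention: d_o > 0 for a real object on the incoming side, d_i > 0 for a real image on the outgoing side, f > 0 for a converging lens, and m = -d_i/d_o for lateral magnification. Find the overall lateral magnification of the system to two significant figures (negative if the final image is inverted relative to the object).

0.12

Lens 1: 1/d_i1 = 1/f_1 - 1/d_o1 = 1/(-26) - 1/39.5 = -0.06378 cm^-1, so d_i1 = -15.679 cm.
m_1 = -(-15.679)/39.5 = 0.3969.
With d_i1 < 0 the first image is virtual and lies on the object side; the object distance for lens 2 is d_o2 = 42 - (-15.679) = 57.679 cm.
Lens 2: 1/d_i2 = 1/f_2 - 1/d_o2 = 1/(-24) - 1/(57.679) = -0.05900 cm^-1, so d_i2 = -16.948 cm.
m_2 = -(-16.948)/(57.679) = 0.2938.
Overall magnification: m = m_1 m_2 = 0.1166.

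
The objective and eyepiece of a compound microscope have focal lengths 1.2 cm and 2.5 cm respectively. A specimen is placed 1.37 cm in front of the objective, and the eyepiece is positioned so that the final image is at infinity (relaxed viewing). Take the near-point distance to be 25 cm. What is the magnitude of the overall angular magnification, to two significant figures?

Objective: 1/d_i = 1/f_obj - 1/d_o = 1/1.2 - 1/1.37 = 0.10341 cm^-1, so d_i = 9.671 cm.
m_obj = -d_i/d_o = -9.671/1.37 = -7.059.
Eyepiece angular magnification (image at infinity): M_eye = D/f_e = 25/2.5 = 10.000.
Overall M = m_obj x M_eye = (-7.059)(10.000) = -70.59.
|M| = 70.59.

71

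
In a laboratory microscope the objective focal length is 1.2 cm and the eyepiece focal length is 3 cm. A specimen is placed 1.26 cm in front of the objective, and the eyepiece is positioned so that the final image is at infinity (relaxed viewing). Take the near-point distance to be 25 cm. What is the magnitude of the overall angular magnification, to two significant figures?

Objective: 1/d_i = 1/f_obj - 1/d_o = 1/1.2 - 1/1.26 = 0.03968 cm^-1, so d_i = 25.200 cm.
m_obj = -d_i/d_o = -25.200/1.26 = -20.000.
Eyepiece angular magnification (image at infinity): M_eye = D/f_e = 25/3 = 8.333.
Overall M = m_obj x M_eye = (-20.000)(8.333) = -166.67.
|M| = 166.67.

170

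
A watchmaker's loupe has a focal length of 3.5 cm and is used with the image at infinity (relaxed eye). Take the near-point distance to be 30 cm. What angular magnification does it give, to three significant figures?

M = D/f = 30/3.5 = 8.571.

8.57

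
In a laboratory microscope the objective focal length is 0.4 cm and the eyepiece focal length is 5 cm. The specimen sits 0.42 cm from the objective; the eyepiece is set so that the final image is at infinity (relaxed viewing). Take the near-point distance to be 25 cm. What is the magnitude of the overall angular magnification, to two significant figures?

Objective: 1/d_i = 1/f_obj - 1/d_o = 1/0.4 - 1/0.42 = 0.11905 cm^-1, so d_i = 8.400 cm.
m_obj = -d_i/d_o = -8.400/0.42 = -20.000.
Eyepiece angular magnification (image at infinity): M_eye = D/f_e = 25/5 = 5.000.
Overall M = m_obj x M_eye = (-20.000)(5.000) = -100.00.
|M| = 100.00.

100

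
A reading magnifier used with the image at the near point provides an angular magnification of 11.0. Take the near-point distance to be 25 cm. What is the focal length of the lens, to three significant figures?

2.50 cm

For the image at the near point, M = 1 + D/f.
f = D/(M - 1) = 25/(11.0 - 1) = 2.500 cm.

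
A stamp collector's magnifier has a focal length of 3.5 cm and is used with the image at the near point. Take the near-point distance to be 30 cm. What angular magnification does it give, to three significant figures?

M = 1 + D/f = 1 + 30/3.5 = 9.571.

9.57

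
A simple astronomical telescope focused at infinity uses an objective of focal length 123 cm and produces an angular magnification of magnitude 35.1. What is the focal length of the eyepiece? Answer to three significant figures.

|M| = f_obj/f_eye, so f_eye = f_obj/|M| = 123/35.1 = 3.504 cm.

3.50 cm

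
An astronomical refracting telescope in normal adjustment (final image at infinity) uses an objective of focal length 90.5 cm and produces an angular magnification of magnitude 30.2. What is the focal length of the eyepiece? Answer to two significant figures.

|M| = f_obj/f_eye, so f_eye = f_obj/|M| = 90.5/30.2 = 2.997 cm.

3.0 cm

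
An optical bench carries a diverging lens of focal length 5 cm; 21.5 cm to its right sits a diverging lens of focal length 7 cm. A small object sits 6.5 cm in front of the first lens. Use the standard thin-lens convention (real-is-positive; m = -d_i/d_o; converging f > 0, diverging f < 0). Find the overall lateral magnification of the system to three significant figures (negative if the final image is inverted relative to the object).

0.0972

Lens 1: 1/d_i1 = 1/f_1 - 1/d_o1 = 1/(-5) - 1/6.5 = -0.35385 cm^-1, so d_i1 = -2.826 cm.
m_1 = -(-2.826)/6.5 = 0.4348.
With d_i1 < 0 the first image is virtual and lies on the object side; the object distance for lens 2 is d_o2 = 21.5 - (-2.826) = 24.326 cm.
Lens 2: 1/d_i2 = 1/f_2 - 1/d_o2 = 1/(-7) - 1/(24.326) = -0.18397 cm^-1, so d_i2 = -5.436 cm.
m_2 = -(-5.436)/(24.326) = 0.2235.
Total m = m_1 x m_2 = (0.4348)(0.2235) = 0.0972.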